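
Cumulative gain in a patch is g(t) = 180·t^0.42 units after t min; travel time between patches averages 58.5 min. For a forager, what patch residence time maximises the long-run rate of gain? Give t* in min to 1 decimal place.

42.4 min

By the marginal value theorem, leave when the instantaneous gain rate g'(t) equals the habitat-wide average g(t)/(T + t).
g'(t) = 0.42·180·t^-0.58. Setting 0.42·180·t^-0.58 = 180·t^0.42/(58.5+t) gives 0.42(58.5+t) = t, so 0.58·t = 0.42×58.5.
t* = 0.42×58.5/0.58 = 42.36 min.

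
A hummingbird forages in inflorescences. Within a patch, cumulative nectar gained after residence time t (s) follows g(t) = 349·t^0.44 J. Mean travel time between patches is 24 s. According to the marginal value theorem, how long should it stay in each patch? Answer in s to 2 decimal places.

18.86 s

Maximise g(t)/(T+t): set derivative to zero → g'(t)(T+t) = g(t).
g'(t) = 0.44·349·t^-0.56. Setting 0.44·349·t^-0.56 = 349·t^0.44/(24+t) gives 0.44(24+t) = t, so 0.56·t = 0.44×24.
t* = 0.44×24/0.56 = 18.86 s.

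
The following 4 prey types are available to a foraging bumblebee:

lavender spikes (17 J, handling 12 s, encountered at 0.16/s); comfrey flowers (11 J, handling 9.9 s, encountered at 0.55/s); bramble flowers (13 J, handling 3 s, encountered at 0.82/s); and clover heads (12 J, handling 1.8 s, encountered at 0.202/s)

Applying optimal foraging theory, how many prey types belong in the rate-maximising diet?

2

Rank by E/h (J/s): clover heads 6.67, bramble flowers 4.33, lavender spikes 1.42, comfrey flowers 1.11. Include each in turn until the next type's E/h falls below the running intake rate.
Rate on top 1: 1.778. bramble flowers: 4.33 > 1.778 → include.
Rate on top 2: 3.422. lavender spikes: 1.42 < 3.422 → exclude; stop.
Optimal diet: clover heads, bramble flowers — 2 of 4 types.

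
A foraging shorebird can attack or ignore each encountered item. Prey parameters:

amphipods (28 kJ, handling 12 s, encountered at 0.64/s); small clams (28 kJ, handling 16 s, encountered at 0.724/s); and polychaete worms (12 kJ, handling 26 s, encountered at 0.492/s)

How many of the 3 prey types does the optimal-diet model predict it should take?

1

E/h in descending order: amphipods 2.33, small clams 1.75, polychaete worms 0.462 kJ/s. The optimal diet is the largest prefix of this list for which every included type satisfies E_i/h_i > R on the types above it.
Rate on top 1: 2.065. small clams: 1.75 < 2.065 → exclude; stop.
Optimal diet: amphipods — 1 of 3 types.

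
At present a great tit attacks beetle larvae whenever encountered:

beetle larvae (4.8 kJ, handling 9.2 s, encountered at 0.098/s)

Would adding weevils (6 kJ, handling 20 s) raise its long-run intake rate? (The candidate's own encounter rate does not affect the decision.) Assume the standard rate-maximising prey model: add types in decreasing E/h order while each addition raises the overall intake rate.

Current rate: (0.098×4.8)/(1 + 0.098×9.2) = 0.2474 kJ/s.
weevils: E/h = 6/20 = 0.3 kJ/s.
0.3 > 0.2474, so adding weevils raises the average — include it.

Yes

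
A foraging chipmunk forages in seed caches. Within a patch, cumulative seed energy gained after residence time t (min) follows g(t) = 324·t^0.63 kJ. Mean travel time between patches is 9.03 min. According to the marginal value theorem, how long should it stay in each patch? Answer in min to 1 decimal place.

By the marginal value theorem, leave when the instantaneous gain rate g'(t) equals the habitat-wide average g(t)/(T + t).
g'(t) = 0.63·324·t^-0.37. Setting 0.63·324·t^-0.37 = 324·t^0.63/(9.03+t) gives 0.63(9.03+t) = t, so 0.37·t = 0.63×9.03.
t* = 0.63×9.03/0.37 = 15.38 min.

15.4 min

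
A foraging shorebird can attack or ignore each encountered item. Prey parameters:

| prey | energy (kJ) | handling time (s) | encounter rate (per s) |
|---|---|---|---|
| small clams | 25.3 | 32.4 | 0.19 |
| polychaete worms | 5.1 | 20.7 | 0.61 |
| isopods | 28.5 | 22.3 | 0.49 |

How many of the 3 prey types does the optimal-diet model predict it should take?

E/h in descending order: isopods 1.28, small clams 0.781, polychaete worms 0.246 kJ/s. The optimal diet is the largest prefix of this list for which every included type satisfies E_i/h_i > R on the types above it.
Rate on top 1: 1.171. small clams: 0.781 < 1.171 → exclude; stop.
Optimal diet: isopods — 1 of 3 types.

1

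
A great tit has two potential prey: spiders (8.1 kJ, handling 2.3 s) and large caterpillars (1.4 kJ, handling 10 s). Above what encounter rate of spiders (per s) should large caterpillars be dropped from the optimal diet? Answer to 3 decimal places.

0.018 per s

The zero-one rule: include large caterpillars iff E₂/h₂ > λE₁/(1+λh₁). Equality gives the switch point.
λE₁h₂ = E₂ + λE₂h₁ ⇒ λ = E₂/(E₁h₂ − E₂h₁) = 1.4/(81 − 3.22) = 0.018 per s.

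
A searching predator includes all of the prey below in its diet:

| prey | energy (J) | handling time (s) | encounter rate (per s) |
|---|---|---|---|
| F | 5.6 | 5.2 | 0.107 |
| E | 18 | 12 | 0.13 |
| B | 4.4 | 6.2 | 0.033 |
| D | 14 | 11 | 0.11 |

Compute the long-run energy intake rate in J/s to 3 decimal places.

R = (0.107×5.6 + 0.13×18 + 0.033×4.4 + 0.11×14) / (1 + 0.107×5.2 + 0.13×12 + 0.033×6.2 + 0.11×11) = 4.624/4.531 = 1.021 J/s.

1.021 J/s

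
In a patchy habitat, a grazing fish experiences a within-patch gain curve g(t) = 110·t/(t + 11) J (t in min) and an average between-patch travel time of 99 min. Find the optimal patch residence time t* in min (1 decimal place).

Optimal t* satisfies g'(t*) = g(t*)/(T + t*).
g'(t) = 110·11/(t + 11)². Setting 110·11/(t+11)² = 110t/[(t+11)(99+t)] gives 11(99+t) = t(t+11), so t² = 11×99 = 1089.
t* = √1089 = 33 min.

33.0 min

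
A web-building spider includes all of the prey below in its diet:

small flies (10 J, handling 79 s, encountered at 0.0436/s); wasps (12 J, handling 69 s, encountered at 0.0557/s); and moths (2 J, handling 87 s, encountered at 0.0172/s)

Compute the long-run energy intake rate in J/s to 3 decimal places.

0.116 J/s

Energy encountered per unit search time: 0.0436×10 + 0.0557×12 + 0.0172×2 = 1.139 J/s.
Handling time per unit search time: 0.0436×79 + 0.0557×69 + 0.0172×87 = 8.784.
Rate = 1.139/(1 + 8.784) = 0.1164 J/s.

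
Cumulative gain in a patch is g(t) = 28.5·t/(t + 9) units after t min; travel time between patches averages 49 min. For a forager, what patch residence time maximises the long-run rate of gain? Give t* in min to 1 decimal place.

By the marginal value theorem, leave when the instantaneous gain rate g'(t) equals the habitat-wide average g(t)/(T + t).
g'(t) = 28.5·9/(t + 9)². Setting 28.5·9/(t+9)² = 28.5t/[(t+9)(49+t)] gives 9(49+t) = t(t+9), so t² = 9×49 = 441.
t* = √441 = 21 min.

21.0 min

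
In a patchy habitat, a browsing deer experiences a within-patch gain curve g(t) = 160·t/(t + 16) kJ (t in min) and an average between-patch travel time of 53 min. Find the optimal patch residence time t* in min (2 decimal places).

29.12 min

Optimal t* satisfies g'(t*) = g(t*)/(T + t*).
g'(t) = 160·16/(t + 16)². Setting 160·16/(t+16)² = 160t/[(t+16)(53+t)] gives 16(53+t) = t(t+16), so t² = 16×53 = 848.
t* = √848 = 29.12 min.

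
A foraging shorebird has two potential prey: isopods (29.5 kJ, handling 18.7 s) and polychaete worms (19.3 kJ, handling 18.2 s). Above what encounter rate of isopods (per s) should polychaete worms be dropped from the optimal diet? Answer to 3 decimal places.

The zero-one rule: include polychaete worms iff E₂/h₂ > λE₁/(1+λh₁). Equality gives the switch point.
λE₁h₂ = E₂ + λE₂h₁ ⇒ λ = E₂/(E₁h₂ − E₂h₁) = 19.3/(536.9 − 360.9) = 0.1097 per s.

0.110 per s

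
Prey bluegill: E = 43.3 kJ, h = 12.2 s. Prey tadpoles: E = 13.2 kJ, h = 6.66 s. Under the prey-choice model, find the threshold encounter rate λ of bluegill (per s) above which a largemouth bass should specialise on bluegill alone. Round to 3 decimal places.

Drop tadpoles once their profitability E₂/h₂ falls below the rate achievable on bluegill alone: E₂/h₂ = λE₁/(1 + λh₁).
Solve for λ: λE₁h₂ = E₂(1 + λh₁) → λ(E₁h₂ − E₂h₁) = E₂ → λ = E₂/(E₁h₂ − E₂h₁).
λ = 13.2/(43.3×6.66 − 13.2×12.2) = 13.2/127.3 = 0.1037 per s.

0.104 per s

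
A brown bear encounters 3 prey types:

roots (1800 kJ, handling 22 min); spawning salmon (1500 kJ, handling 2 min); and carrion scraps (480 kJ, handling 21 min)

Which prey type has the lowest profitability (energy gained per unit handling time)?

Profitability E/h (kJ/min): roots = 1800/22 = 81.8, spawning salmon = 1500/2 = 750, carrion scraps = 480/21 = 22.9.
Ranked: spawning salmon > roots > carrion scraps.

carrion scraps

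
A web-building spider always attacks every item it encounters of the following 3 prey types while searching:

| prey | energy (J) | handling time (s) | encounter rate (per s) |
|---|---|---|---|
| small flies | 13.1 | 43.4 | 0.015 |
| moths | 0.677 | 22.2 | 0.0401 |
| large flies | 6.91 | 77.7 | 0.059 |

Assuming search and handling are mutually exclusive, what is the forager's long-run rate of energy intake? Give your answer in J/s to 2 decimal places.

0.09 J/s

R = Σλ_iE_i / (1 + Σλ_ih_i)
Numerator: 0.015×13.1 + 0.0401×0.677 + 0.059×6.91 = 0.6313
Denominator: 1 + 0.015×43.4 + 0.0401×22.2 + 0.059×77.7 = 7.126
R = 0.6313/7.126 = 0.0886 J/s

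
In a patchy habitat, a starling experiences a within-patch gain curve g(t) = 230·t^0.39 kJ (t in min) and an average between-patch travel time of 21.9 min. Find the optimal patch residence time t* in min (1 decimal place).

By the marginal value theorem, leave when the instantaneous gain rate g'(t) equals the habitat-wide average g(t)/(T + t).
g'(t) = 0.39·230·t^-0.61. Setting 0.39·230·t^-0.61 = 230·t^0.39/(21.9+t) gives 0.39(21.9+t) = t, so 0.61·t = 0.39×21.9.
t* = 0.39×21.9/0.61 = 14 min.

14.0 min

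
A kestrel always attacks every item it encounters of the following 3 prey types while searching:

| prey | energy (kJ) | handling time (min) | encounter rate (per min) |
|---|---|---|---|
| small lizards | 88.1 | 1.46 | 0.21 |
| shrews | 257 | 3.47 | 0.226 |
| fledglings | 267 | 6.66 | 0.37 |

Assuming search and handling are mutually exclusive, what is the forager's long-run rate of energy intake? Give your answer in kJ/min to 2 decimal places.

R = (0.21×88.1 + 0.226×257 + 0.37×267) / (1 + 0.21×1.46 + 0.226×3.47 + 0.37×6.66) = 175.4/4.555 = 38.5 kJ/min.

38.50 kJ/min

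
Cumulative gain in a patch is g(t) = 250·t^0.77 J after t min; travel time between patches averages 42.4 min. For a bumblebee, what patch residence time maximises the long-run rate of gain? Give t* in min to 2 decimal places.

141.95 min

By the marginal value theorem, leave when the instantaneous gain rate g'(t) equals the habitat-wide average g(t)/(T + t).
g'(t) = 0.77·250·t^-0.23. Setting 0.77·250·t^-0.23 = 250·t^0.77/(42.4+t) gives 0.77(42.4+t) = t, so 0.23·t = 0.77×42.4.
t* = 0.77×42.4/0.23 = 141.9 min.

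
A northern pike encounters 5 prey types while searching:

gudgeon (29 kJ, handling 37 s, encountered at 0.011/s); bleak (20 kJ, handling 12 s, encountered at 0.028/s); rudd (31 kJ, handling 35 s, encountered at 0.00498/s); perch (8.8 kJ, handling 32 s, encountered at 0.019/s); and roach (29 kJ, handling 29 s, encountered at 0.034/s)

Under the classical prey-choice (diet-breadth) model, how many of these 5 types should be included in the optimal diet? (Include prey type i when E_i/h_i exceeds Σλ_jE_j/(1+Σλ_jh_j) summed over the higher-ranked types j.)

E/h in descending order: bleak 1.67, roach 1, rudd 0.886, gudgeon 0.784, perch 0.275 kJ/s. The optimal diet is the largest prefix of this list for which every included type satisfies E_i/h_i > R on the types above it.
Rate on top 1: 0.4192. roach: 1 > 0.4192 → include.
Rate on top 2: 0.6658. rudd: 0.886 > 0.6658 → include.
Rate on top 3: 0.6812. gudgeon: 0.784 > 0.6812 → include.
Rate on top 4: 0.6955. perch: 0.275 < 0.6955 → exclude; stop.
Optimal diet: bleak, roach, rudd, gudgeon — 4 of 5 types.

4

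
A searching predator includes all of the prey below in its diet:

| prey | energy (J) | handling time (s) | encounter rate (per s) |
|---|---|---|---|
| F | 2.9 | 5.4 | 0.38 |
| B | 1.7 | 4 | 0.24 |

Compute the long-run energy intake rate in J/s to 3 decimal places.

0.376 J/s

Energy encountered per unit search time: 0.38×2.9 + 0.24×1.7 = 1.51 J/s.
Handling time per unit search time: 0.38×5.4 + 0.24×4 = 3.012.
Rate = 1.51/(1 + 3.012) = 0.3764 J/s.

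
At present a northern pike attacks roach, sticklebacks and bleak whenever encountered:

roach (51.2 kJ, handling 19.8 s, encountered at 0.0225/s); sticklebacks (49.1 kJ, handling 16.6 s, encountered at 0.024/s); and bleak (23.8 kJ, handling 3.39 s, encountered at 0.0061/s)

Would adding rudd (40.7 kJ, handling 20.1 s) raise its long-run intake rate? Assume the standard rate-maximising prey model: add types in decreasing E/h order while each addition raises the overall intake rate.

Yes

Current rate: (0.0225×51.2 + 0.024×49.1 + 0.0061×23.8)/(1 + 0.0225×19.8 + 0.024×16.6 + 0.0061×3.39) = 1.328 kJ/s.
rudd: E/h = 40.7/20.1 = 2.025 kJ/s.
Since 2.025 > R, including rudd increases the long-run rate.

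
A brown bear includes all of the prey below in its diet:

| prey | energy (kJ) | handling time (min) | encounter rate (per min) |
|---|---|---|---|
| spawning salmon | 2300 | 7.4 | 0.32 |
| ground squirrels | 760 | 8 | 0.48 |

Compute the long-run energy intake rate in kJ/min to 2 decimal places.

152.72 kJ/min

R = (0.32×2300 + 0.48×760) / (1 + 0.32×7.4 + 0.48×8) = 1101/7.208 = 152.7 kJ/min.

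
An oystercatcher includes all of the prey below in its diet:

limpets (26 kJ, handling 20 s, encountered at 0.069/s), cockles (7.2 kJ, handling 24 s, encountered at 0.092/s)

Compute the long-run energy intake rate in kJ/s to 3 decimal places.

0.535 kJ/s

R = (0.069×26 + 0.092×7.2) / (1 + 0.069×20 + 0.092×24) = 2.456/4.588 = 0.5354 kJ/s.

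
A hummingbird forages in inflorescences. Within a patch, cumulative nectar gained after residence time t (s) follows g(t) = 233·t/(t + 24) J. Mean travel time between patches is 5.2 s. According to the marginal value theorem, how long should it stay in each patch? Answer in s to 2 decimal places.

Optimal t* satisfies g'(t*) = g(t*)/(T + t*).
g'(t) = 233·24/(t + 24)². Setting 233·24/(t+24)² = 233t/[(t+24)(5.2+t)] gives 24(5.2+t) = t(t+24), so t² = 24×5.2 = 124.8.
t* = √124.8 = 11.17 s.

11.17 s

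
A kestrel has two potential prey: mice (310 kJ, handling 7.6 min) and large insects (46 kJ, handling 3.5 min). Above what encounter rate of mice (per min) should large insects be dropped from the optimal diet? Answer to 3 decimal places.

At the threshold, the rate on mice alone equals the profitability of large insects: λ·310/(1 + λ·7.6) = 46/3.5 = 13.14.
Rearranging, λ(310 − 13.14×7.6) = 13.14, so λ = 13.14/210.1 = 0.06255 per min.

0.063 per min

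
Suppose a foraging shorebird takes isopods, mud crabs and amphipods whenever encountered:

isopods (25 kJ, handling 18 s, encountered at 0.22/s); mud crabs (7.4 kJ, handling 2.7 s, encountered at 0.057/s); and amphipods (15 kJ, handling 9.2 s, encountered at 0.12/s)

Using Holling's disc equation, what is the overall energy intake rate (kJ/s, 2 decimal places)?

1.24 kJ/s

R = Σλ_iE_i / (1 + Σλ_ih_i)
Numerator: 0.22×25 + 0.057×7.4 + 0.12×15 = 7.722
Denominator: 1 + 0.22×18 + 0.057×2.7 + 0.12×9.2 = 6.218
R = 7.722/6.218 = 1.242 kJ/s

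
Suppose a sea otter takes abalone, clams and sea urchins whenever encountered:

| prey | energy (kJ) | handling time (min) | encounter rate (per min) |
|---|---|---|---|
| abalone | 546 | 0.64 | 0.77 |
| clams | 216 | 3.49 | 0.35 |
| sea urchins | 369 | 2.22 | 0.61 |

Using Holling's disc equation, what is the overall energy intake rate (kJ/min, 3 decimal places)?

177.242 kJ/min

R = Σλ_iE_i / (1 + Σλ_ih_i)
Numerator: 0.77×546 + 0.35×216 + 0.61×369 = 721.1
Denominator: 1 + 0.77×0.64 + 0.35×3.49 + 0.61×2.22 = 4.069
R = 721.1/4.069 = 177.2 kJ/min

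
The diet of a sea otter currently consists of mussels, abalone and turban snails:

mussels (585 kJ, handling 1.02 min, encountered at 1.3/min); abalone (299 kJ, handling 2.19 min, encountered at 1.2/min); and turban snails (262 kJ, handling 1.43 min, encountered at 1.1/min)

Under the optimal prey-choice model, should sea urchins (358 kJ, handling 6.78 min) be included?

Intake rate on the current diet: R = (1.3×585 + 1.2×299 + 1.1×262) / (1 + 1.3×1.02 + 1.2×2.19 + 1.1×1.43) = 1408/6.527 = 215.6 kJ/min.
sea urchins: E/h = 358/6.78 = 52.8 kJ/min.
Since 52.8 < R, time spent handling sea urchins is better spent searching.

No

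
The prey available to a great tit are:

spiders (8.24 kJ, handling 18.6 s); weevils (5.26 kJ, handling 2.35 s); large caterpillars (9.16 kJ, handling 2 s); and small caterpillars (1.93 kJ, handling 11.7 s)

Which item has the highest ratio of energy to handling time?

large caterpillars

Profitability E/h (kJ/s): spiders = 8.24/18.6 = 0.443, weevils = 5.26/2.35 = 2.24, large caterpillars = 9.16/2 = 4.58, small caterpillars = 1.93/11.7 = 0.165.
Ranked: large caterpillars > weevils > spiders > small caterpillars.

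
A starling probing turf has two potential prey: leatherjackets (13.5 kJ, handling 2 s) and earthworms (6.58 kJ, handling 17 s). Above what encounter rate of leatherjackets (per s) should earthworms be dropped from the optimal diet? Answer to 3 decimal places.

Drop earthworms once their profitability E₂/h₂ falls below the rate achievable on leatherjackets alone: E₂/h₂ = λE₁/(1 + λh₁).
Solve for λ: λE₁h₂ = E₂(1 + λh₁) → λ(E₁h₂ − E₂h₁) = E₂ → λ = E₂/(E₁h₂ − E₂h₁).
λ = 6.58/(13.5×17 − 6.58×2) = 6.58/216.3 = 0.03042 per s.

0.030 per s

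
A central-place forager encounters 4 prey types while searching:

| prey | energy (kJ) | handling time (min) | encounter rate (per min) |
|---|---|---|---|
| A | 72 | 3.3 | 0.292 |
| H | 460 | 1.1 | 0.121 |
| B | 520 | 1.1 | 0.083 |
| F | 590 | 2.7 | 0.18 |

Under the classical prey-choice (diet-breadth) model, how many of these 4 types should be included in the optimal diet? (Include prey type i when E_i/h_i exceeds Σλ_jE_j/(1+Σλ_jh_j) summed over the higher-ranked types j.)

E/h in descending order: B 473, H 418, F 219, A 21.8 kJ/min. The optimal diet is the largest prefix of this list for which every included type satisfies E_i/h_i > R on the types above it.
Rate on top 1: 39.55. H: 418 > 39.55 → include.
Rate on top 2: 80.71. F: 219 > 80.71 → include.
Rate on top 3: 119.9. A: 21.8 < 119.9 → exclude; stop.
Optimal diet: B, H, F — 3 of 4 types.

3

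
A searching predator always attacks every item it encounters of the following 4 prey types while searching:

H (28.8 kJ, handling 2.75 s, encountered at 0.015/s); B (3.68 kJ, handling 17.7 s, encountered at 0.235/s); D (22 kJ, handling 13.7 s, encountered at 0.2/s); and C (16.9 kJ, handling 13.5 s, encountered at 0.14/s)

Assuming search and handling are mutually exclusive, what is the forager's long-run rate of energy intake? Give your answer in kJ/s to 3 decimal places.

0.820 kJ/s

Energy encountered per unit search time: 0.015×28.8 + 0.235×3.68 + 0.2×22 + 0.14×16.9 = 8.063 kJ/s.
Handling time per unit search time: 0.015×2.75 + 0.235×17.7 + 0.2×13.7 + 0.14×13.5 = 8.831.
Rate = 8.063/(1 + 8.831) = 0.8202 kJ/s.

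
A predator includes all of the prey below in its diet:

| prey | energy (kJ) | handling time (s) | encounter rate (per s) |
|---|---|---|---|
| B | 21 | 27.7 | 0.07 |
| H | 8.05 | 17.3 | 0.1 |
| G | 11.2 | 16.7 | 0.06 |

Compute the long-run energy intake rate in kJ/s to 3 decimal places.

0.520 kJ/s

R = Σλ_iE_i / (1 + Σλ_ih_i)
Numerator: 0.07×21 + 0.1×8.05 + 0.06×11.2 = 2.947
Denominator: 1 + 0.07×27.7 + 0.1×17.3 + 0.06×16.7 = 5.671
R = 2.947/5.671 = 0.5197 kJ/s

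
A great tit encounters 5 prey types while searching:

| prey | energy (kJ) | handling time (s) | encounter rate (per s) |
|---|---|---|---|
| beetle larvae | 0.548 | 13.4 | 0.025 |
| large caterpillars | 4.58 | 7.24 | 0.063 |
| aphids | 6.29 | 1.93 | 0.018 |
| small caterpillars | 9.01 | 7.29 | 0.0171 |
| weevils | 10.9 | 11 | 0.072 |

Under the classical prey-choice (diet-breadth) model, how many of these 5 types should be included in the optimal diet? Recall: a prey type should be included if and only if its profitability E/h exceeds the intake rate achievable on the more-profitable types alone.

4

Profitabilities (E/h, kJ/s): aphids 3.26, small caterpillars 1.24, weevils 0.991, large caterpillars 0.633, beetle larvae 0.0409. Add prey in this order while the next type's profitability exceeds the intake rate on those already taken.
Rate on top 1: 0.1094. small caterpillars: 1.24 > 0.1094 → include.
Rate on top 2: 0.2305. weevils: 0.991 > 0.2305 → include.
Rate on top 3: 0.5391. large caterpillars: 0.633 > 0.5391 → include.
Rate on top 4: 0.5569. beetle larvae: 0.0409 < 0.5569 → exclude; stop.
Optimal diet: aphids, small caterpillars, weevils, large caterpillars — 4 of 5 types.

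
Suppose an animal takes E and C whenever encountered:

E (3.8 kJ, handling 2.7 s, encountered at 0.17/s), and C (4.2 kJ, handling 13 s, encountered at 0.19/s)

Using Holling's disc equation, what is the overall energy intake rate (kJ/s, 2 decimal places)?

0.37 kJ/s

R = (0.17×3.8 + 0.19×4.2) / (1 + 0.17×2.7 + 0.19×13) = 1.444/3.929 = 0.3675 kJ/s.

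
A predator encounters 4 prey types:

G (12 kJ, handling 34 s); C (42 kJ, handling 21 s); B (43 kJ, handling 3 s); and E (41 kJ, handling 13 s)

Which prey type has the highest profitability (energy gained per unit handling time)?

In descending order of E/h:
B: 43/3 = 14.3 kJ/s
E: 41/13 = 3.15 kJ/s
C: 42/21 = 2 kJ/s
G: 12/34 = 0.353 kJ/s

B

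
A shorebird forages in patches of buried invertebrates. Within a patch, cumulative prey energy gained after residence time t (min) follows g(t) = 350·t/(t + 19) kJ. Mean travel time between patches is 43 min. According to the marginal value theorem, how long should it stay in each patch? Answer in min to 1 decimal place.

28.6 min

Maximise g(t)/(T+t): set derivative to zero → g'(t)(T+t) = g(t).
g'(t) = 350·19/(t + 19)². Setting 350·19/(t+19)² = 350t/[(t+19)(43+t)] gives 19(43+t) = t(t+19), so t² = 19×43 = 817.
t* = √817 = 28.58 min.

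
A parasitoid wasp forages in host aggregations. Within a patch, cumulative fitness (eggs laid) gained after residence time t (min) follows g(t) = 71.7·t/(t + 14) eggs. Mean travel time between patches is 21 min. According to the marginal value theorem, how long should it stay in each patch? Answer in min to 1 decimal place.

17.1 min

By the marginal value theorem, leave when the instantaneous gain rate g'(t) equals the habitat-wide average g(t)/(T + t).
g'(t) = 71.7·14/(t + 14)². Setting 71.7·14/(t+14)² = 71.7t/[(t+14)(21+t)] gives 14(21+t) = t(t+14), so t² = 14×21 = 294.
t* = √294 = 17.15 min.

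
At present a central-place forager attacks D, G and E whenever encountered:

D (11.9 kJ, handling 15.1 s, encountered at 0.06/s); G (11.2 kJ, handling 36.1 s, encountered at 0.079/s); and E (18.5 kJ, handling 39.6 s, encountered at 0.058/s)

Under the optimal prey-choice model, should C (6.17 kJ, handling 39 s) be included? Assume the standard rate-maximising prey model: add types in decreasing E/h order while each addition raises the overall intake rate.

On D, G and E alone, R = ΣλE/(1+Σλh) = 2.672/7.055 = 0.3787 kJ/s.
Profitability of C: 6.17/39 = 0.1582 kJ/s.
Since 0.1582 < R, time spent handling C is better spent searching.

No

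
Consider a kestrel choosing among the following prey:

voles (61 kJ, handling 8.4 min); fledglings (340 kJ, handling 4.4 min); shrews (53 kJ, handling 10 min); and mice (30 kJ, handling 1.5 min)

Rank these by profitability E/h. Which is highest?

In descending order of E/h:
fledglings: 340/4.4 = 77.3 kJ/min
mice: 30/1.5 = 20 kJ/min
voles: 61/8.4 = 7.26 kJ/min
shrews: 53/10 = 5.3 kJ/min

fledglings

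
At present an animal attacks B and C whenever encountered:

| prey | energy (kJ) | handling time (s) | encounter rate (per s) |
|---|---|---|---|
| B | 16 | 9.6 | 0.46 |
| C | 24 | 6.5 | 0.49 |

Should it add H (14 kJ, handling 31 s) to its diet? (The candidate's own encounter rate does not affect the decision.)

No

Current rate: (0.46×16 + 0.49×24)/(1 + 0.46×9.6 + 0.49×6.5) = 2.223 kJ/s.
H: E/h = 14/31 = 0.4516 kJ/s.
Since 0.4516 < R, time spent handling H is better spent searching.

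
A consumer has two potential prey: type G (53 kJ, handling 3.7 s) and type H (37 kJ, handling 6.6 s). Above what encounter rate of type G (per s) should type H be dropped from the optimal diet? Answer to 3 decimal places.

The zero-one rule: include type H iff E₂/h₂ > λE₁/(1+λh₁). Equality gives the switch point.
λE₁h₂ = E₂ + λE₂h₁ ⇒ λ = E₂/(E₁h₂ − E₂h₁) = 37/(349.8 − 136.9) = 0.1738 per s.

0.174 per s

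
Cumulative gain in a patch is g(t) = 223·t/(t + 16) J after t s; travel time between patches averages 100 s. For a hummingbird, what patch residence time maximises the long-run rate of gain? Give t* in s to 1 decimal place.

By the marginal value theorem, leave when the instantaneous gain rate g'(t) equals the habitat-wide average g(t)/(T + t).
g'(t) = 223·16/(t + 16)². Setting 223·16/(t+16)² = 223t/[(t+16)(100+t)] gives 16(100+t) = t(t+16), so t² = 16×100 = 1600.
t* = √1600 = 40 s.

40.0 s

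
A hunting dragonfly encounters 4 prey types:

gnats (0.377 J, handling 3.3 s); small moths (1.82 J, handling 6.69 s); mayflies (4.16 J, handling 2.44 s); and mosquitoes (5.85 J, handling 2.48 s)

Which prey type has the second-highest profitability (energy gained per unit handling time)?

Profitability E/h (J/s): gnats = 0.377/3.3 = 0.114, small moths = 1.82/6.69 = 0.272, mayflies = 4.16/2.44 = 1.7, mosquitoes = 5.85/2.48 = 2.36.
Ranked: mosquitoes > mayflies > small moths > gnats.

mayflies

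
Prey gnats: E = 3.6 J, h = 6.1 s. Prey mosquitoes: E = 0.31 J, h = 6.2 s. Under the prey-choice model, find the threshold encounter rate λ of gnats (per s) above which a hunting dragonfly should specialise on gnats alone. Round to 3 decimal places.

0.015 per s

Drop mosquitoes once their profitability E₂/h₂ falls below the rate achievable on gnats alone: E₂/h₂ = λE₁/(1 + λh₁).
Solve for λ: λE₁h₂ = E₂(1 + λh₁) → λ(E₁h₂ − E₂h₁) = E₂ → λ = E₂/(E₁h₂ − E₂h₁).
λ = 0.31/(3.6×6.2 − 0.31×6.1) = 0.31/20.43 = 0.01517 per s.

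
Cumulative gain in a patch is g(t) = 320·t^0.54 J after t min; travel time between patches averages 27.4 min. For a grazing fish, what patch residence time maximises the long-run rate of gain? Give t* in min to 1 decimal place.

Maximise g(t)/(T+t): set derivative to zero → g'(t)(T+t) = g(t).
g'(t) = 0.54·320·t^-0.46. Setting 0.54·320·t^-0.46 = 320·t^0.54/(27.4+t) gives 0.54(27.4+t) = t, so 0.46·t = 0.54×27.4.
t* = 0.54×27.4/0.46 = 32.17 min.

32.2 min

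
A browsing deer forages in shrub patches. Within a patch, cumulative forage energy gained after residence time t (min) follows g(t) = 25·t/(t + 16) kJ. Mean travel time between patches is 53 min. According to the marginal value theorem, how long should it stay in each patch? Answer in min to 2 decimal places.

Optimal t* satisfies g'(t*) = g(t*)/(T + t*).
g'(t) = 25·16/(t + 16)². Setting 25·16/(t+16)² = 25t/[(t+16)(53+t)] gives 16(53+t) = t(t+16), so t² = 16×53 = 848.
t* = √848 = 29.12 min.

29.12 min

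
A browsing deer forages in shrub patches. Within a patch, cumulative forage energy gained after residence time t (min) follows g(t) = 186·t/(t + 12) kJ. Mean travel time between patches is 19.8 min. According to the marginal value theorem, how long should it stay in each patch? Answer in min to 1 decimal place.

Maximise g(t)/(T+t): set derivative to zero → g'(t)(T+t) = g(t).
g'(t) = 186·12/(t + 12)². Setting 186·12/(t+12)² = 186t/[(t+12)(19.8+t)] gives 12(19.8+t) = t(t+12), so t² = 12×19.8 = 237.6.
t* = √237.6 = 15.41 min.

15.4 min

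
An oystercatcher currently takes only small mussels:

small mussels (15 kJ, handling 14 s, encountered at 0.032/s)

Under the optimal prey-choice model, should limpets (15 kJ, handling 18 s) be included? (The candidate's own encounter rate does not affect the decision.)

Current rate: (0.032×15)/(1 + 0.032×14) = 0.3315 kJ/s.
limpets: E/h = 15/18 = 0.8333 kJ/s.
0.8333 > 0.3315, so adding limpets raises the average — include it.

Yes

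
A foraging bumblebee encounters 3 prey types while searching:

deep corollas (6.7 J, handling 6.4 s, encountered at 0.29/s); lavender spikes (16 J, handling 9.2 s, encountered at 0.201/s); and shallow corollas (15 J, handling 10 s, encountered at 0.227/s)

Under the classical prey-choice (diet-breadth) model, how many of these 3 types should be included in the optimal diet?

2

Profitabilities (E/h, J/s): lavender spikes 1.74, shallow corollas 1.5, deep corollas 1.05. Add prey in this order while the next type's profitability exceeds the intake rate on those already taken.
Rate on top 1: 1.129. shallow corollas: 1.5 > 1.129 → include.
Rate on top 2: 1.293. deep corollas: 1.05 < 1.293 → exclude; stop.
Optimal diet: lavender spikes, shallow corollas — 2 of 3 types.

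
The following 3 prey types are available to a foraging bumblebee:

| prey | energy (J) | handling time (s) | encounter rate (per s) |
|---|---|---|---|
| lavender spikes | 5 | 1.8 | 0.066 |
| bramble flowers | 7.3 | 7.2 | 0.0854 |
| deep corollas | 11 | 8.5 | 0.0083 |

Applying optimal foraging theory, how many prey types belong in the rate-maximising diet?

Profitabilities (E/h, J/s): lavender spikes 2.78, deep corollas 1.29, bramble flowers 1.01. Add prey in this order while the next type's profitability exceeds the intake rate on those already taken.
Rate on top 1: 0.295. deep corollas: 1.29 > 0.295 → include.
Rate on top 2: 0.3542. bramble flowers: 1.01 > 0.3542 → include.
Optimal diet: lavender spikes, deep corollas, bramble flowers — 3 of 3 types.

3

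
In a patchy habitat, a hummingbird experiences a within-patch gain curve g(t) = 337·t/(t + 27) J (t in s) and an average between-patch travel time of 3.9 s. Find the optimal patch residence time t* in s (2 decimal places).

10.26 s

By the marginal value theorem, leave when the instantaneous gain rate g'(t) equals the habitat-wide average g(t)/(T + t).
g'(t) = 337·27/(t + 27)². Setting 337·27/(t+27)² = 337t/[(t+27)(3.9+t)] gives 27(3.9+t) = t(t+27), so t² = 27×3.9 = 105.3.
t* = √105.3 = 10.26 s.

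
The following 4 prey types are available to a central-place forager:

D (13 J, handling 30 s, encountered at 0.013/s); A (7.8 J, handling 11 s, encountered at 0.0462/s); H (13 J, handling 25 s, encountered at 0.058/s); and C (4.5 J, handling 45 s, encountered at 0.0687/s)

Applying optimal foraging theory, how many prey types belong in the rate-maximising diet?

3

E/h in descending order: A 0.709, H 0.52, D 0.433, C 0.1 J/s. The optimal diet is the largest prefix of this list for which every included type satisfies E_i/h_i > R on the types above it.
Rate on top 1: 0.2389. H: 0.52 > 0.2389 → include.
Rate on top 2: 0.3767. D: 0.433 > 0.3767 → include.
Rate on top 3: 0.3833. C: 0.1 < 0.3833 → exclude; stop.
Optimal diet: A, H, D — 3 of 4 types.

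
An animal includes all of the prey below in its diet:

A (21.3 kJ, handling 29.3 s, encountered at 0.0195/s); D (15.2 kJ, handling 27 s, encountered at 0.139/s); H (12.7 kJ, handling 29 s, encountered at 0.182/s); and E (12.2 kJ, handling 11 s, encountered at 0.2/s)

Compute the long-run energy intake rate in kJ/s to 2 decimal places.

0.57 kJ/s

R = (0.0195×21.3 + 0.139×15.2 + 0.182×12.7 + 0.2×12.2) / (1 + 0.0195×29.3 + 0.139×27 + 0.182×29 + 0.2×11) = 7.28/12.8 = 0.5686 kJ/s.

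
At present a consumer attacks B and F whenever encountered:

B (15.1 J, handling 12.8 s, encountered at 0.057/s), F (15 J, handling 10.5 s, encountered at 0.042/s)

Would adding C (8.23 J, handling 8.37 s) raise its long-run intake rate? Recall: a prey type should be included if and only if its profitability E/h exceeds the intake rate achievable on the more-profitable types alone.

Yes

Intake rate on the current diet: R = (0.057×15.1 + 0.042×15) / (1 + 0.057×12.8 + 0.042×10.5) = 1.491/2.171 = 0.6868 J/s.
Profitability of C: 8.23/8.37 = 0.9833 J/s.
Since 0.9833 > R, including C increases the long-run rate.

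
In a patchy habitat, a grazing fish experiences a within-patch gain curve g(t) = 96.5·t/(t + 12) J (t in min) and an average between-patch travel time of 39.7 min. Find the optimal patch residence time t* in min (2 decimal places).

Optimal t* satisfies g'(t*) = g(t*)/(T + t*).
g'(t) = 96.5·12/(t + 12)². Setting 96.5·12/(t+12)² = 96.5t/[(t+12)(39.7+t)] gives 12(39.7+t) = t(t+12), so t² = 12×39.7 = 476.4.
t* = √476.4 = 21.83 min.

21.83 min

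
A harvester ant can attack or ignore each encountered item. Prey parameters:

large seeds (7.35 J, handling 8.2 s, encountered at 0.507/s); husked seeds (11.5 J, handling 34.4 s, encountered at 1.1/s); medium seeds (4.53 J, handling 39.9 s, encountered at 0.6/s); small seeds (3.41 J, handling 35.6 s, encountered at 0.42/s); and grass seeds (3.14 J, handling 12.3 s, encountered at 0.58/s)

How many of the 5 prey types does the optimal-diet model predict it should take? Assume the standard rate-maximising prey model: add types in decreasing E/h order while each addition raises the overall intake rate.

1

Rank by E/h (J/s): large seeds 0.896, husked seeds 0.334, grass seeds 0.255, medium seeds 0.114, small seeds 0.0958. Include each in turn until the next type's E/h falls below the running intake rate.
Rate on top 1: 0.7225. husked seeds: 0.334 < 0.7225 → exclude; stop.
Optimal diet: large seeds — 1 of 5 types.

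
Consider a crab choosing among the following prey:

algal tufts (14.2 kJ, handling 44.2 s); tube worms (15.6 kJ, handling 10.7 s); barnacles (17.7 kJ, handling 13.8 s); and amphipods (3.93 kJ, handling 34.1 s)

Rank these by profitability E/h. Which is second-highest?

In descending order of E/h:
tube worms: 15.6/10.7 = 1.46 kJ/s
barnacles: 17.7/13.8 = 1.28 kJ/s
algal tufts: 14.2/44.2 = 0.321 kJ/s
amphipods: 3.93/34.1 = 0.115 kJ/s

barnacles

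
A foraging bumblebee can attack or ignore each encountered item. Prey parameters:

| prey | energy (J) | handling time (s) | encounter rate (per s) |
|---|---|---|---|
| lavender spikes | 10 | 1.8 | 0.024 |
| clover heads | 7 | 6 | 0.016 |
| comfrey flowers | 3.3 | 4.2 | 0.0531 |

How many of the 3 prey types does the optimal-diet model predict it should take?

3

Rank by E/h (J/s): lavender spikes 5.56, clover heads 1.17, comfrey flowers 0.786. Include each in turn until the next type's E/h falls below the running intake rate.
Rate on top 1: 0.2301. clover heads: 1.17 > 0.2301 → include.
Rate on top 2: 0.309. comfrey flowers: 0.786 > 0.309 → include.
Optimal diet: lavender spikes, clover heads, comfrey flowers — 3 of 3 types.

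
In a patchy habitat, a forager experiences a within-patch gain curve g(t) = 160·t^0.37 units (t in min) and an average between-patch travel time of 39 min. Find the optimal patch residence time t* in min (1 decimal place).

Maximise g(t)/(T+t): set derivative to zero → g'(t)(T+t) = g(t).
g'(t) = 0.37·160·t^-0.63. Setting 0.37·160·t^-0.63 = 160·t^0.37/(39+t) gives 0.37(39+t) = t, so 0.63·t = 0.37×39.
t* = 0.37×39/0.63 = 22.9 min.

22.9 min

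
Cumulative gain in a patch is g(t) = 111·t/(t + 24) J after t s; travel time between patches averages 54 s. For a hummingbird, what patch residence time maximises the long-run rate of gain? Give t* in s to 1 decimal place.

36.0 s

Optimal t* satisfies g'(t*) = g(t*)/(T + t*).
g'(t) = 111·24/(t + 24)². Setting 111·24/(t+24)² = 111t/[(t+24)(54+t)] gives 24(54+t) = t(t+24), so t² = 24×54 = 1296.
t* = √1296 = 36 s.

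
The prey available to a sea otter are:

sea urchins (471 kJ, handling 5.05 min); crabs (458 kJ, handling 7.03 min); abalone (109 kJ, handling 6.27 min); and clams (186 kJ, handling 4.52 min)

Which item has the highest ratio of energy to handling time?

Profitability E/h (kJ/min): sea urchins = 471/5.05 = 93.3, crabs = 458/7.03 = 65.1, abalone = 109/6.27 = 17.4, clams = 186/4.52 = 41.2.
Ranked: sea urchins > crabs > clams > abalone.

sea urchins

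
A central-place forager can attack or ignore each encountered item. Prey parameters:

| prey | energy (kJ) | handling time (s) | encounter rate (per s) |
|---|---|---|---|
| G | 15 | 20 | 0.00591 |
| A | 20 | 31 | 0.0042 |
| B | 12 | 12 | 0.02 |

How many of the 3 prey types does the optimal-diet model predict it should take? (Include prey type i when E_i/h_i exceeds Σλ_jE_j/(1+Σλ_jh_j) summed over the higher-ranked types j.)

Profitabilities (E/h, kJ/s): B 1, G 0.75, A 0.645. Add prey in this order while the next type's profitability exceeds the intake rate on those already taken.
Rate on top 1: 0.1935. G: 0.75 > 0.1935 → include.
Rate on top 2: 0.242. A: 0.645 > 0.242 → include.
Optimal diet: B, G, A — 3 of 3 types.

3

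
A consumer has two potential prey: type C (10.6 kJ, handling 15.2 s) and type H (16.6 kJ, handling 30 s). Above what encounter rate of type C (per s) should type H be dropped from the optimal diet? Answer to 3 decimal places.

0.253 per s

The zero-one rule: include type H iff E₂/h₂ > λE₁/(1+λh₁). Equality gives the switch point.
λE₁h₂ = E₂ + λE₂h₁ ⇒ λ = E₂/(E₁h₂ − E₂h₁) = 16.6/(318 − 252.3) = 0.2527 per s.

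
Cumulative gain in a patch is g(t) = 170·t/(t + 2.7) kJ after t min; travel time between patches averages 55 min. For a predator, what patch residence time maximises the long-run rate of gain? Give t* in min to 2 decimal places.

12.19 min

Maximise g(t)/(T+t): set derivative to zero → g'(t)(T+t) = g(t).
g'(t) = 170·2.7/(t + 2.7)². Setting 170·2.7/(t+2.7)² = 170t/[(t+2.7)(55+t)] gives 2.7(55+t) = t(t+2.7), so t² = 2.7×55 = 148.5.
t* = √148.5 = 12.19 min.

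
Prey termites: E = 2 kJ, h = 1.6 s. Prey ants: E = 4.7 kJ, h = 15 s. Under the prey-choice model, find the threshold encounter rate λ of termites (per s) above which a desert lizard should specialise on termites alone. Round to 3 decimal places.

0.209 per s

Drop ants once their profitability E₂/h₂ falls below the rate achievable on termites alone: E₂/h₂ = λE₁/(1 + λh₁).
Solve for λ: λE₁h₂ = E₂(1 + λh₁) → λ(E₁h₂ − E₂h₁) = E₂ → λ = E₂/(E₁h₂ − E₂h₁).
λ = 4.7/(2×15 − 4.7×1.6) = 4.7/22.48 = 0.2091 per s.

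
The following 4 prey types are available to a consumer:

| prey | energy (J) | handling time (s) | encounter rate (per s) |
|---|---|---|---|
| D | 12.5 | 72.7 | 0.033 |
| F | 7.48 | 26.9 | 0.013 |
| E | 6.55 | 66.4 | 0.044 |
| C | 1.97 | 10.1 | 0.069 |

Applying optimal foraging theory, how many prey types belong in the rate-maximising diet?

3

Rank by E/h (J/s): F 0.278, C 0.195, D 0.172, E 0.0986. Include each in turn until the next type's E/h falls below the running intake rate.
Rate on top 1: 0.07205. C: 0.195 > 0.07205 → include.
Rate on top 2: 0.1139. D: 0.172 > 0.1139 → include.
Rate on top 3: 0.1452. E: 0.0986 < 0.1452 → exclude; stop.
Optimal diet: F, C, D — 3 of 4 types.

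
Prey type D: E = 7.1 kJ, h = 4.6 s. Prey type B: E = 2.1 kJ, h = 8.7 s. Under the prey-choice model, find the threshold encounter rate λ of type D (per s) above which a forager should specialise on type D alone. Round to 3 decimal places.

0.040 per s

Drop type B once their profitability E₂/h₂ falls below the rate achievable on type D alone: E₂/h₂ = λE₁/(1 + λh₁).
Solve for λ: λE₁h₂ = E₂(1 + λh₁) → λ(E₁h₂ − E₂h₁) = E₂ → λ = E₂/(E₁h₂ − E₂h₁).
λ = 2.1/(7.1×8.7 − 2.1×4.6) = 2.1/52.11 = 0.0403 per s.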